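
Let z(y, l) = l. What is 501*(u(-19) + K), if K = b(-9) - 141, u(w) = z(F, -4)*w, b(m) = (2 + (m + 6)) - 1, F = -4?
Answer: -33567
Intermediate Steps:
b(m) = 7 + m (b(m) = (2 + (6 + m)) - 1 = (8 + m) - 1 = 7 + m)
u(w) = -4*w
K = -143 (K = (7 - 9) - 141 = -2 - 141 = -143)
501*(u(-19) + K) = 501*(-4*(-19) - 143) = 501*(76 - 143) = 501*(-67) = -33567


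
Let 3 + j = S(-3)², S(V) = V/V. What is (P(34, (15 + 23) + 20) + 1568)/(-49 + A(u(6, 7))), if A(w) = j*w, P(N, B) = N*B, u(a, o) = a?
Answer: -3540/61 ≈ -58.033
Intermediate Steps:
S(V) = 1
j = -2 (j = -3 + 1² = -3 + 1 = -2)
P(N, B) = B*N
A(w) = -2*w
(P(34, (15 + 23) + 20) + 1568)/(-49 + A(u(6, 7))) = (((15 + 23) + 20)*34 + 1568)/(-49 - 2*6) = ((38 + 20)*34 + 1568)/(-49 - 12) = (58*34 + 1568)/(-61) = (1972 + 1568)*(-1/61) = 3540*(-1/61) = -3540/61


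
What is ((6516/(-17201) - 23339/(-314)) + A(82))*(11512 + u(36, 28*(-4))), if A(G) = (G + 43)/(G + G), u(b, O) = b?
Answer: 95528044203785/110722837 ≈ 8.6277e+5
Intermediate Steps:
A(G) = (43 + G)/(2*G) (A(G) = (43 + G)/((2*G)) = (43 + G)*(1/(2*G)) = (43 + G)/(2*G))
((6516/(-17201) - 23339/(-314)) + A(82))*(11512 + u(36, 28*(-4))) = ((6516/(-17201) - 23339/(-314)) + (1/2)*(43 + 82)/82)*(11512 + 36) = ((6516*(-1/17201) - 23339*(-1/314)) + (1/2)*(1/82)*125)*11548 = ((-6516/17201 + 23339/314) + 125/164)*11548 = (399408115/5401114 + 125/164)*11548 = (33089035055/442891348)*11548 = 95528044203785/110722837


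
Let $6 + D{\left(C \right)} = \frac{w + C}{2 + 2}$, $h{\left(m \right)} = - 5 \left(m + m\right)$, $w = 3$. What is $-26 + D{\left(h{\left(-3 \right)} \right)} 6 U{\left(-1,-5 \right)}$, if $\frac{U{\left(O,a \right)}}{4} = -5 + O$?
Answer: $-350$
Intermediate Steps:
$h{\left(m \right)} = - 10 m$ ($h{\left(m \right)} = - 5 \cdot 2 m = - 10 m$)
$U{\left(O,a \right)} = -20 + 4 O$ ($U{\left(O,a \right)} = 4 \left(-5 + O\right) = -20 + 4 O$)
$D{\left(C \right)} = - \frac{21}{4} + \frac{C}{4}$ ($D{\left(C \right)} = -6 + \frac{3 + C}{2 + 2} = -6 + \frac{3 + C}{4} = -6 + \left(3 + C\right) \frac{1}{4} = -6 + \left(\frac{3}{4} + \frac{C}{4}\right) = - \frac{21}{4} + \frac{C}{4}$)
$-26 + D{\left(h{\left(-3 \right)} \right)} 6 U{\left(-1,-5 \right)} = -26 + \left(- \frac{21}{4} + \frac{\left(-10\right) \left(-3\right)}{4}\right) 6 \left(-20 + 4 \left(-1\right)\right) = -26 + \left(- \frac{21}{4} + \frac{1}{4} \cdot 30\right) 6 \left(-20 - 4\right) = -26 + \left(- \frac{21}{4} + \frac{15}{2}\right) 6 \left(-24\right) = -26 + \frac{9}{4} \left(-144\right) = -26 - 324 = -350$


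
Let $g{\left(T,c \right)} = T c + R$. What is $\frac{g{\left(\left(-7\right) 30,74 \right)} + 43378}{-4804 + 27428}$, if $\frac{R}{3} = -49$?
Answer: $\frac{27691}{22624} \approx 1.224$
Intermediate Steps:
$R = -147$ ($R = 3 \left(-49\right) = -147$)
$g{\left(T,c \right)} = -147 + T c$ ($g{\left(T,c \right)} = T c - 147 = -147 + T c$)
$\frac{g{\left(\left(-7\right) 30,74 \right)} + 43378}{-4804 + 27428} = \frac{\left(-147 + \left(-7\right) 30 \cdot 74\right) + 43378}{-4804 + 27428} = \frac{\left(-147 - 15540\right) + 43378}{22624} = \left(\left(-147 - 15540\right) + 43378\right) \frac{1}{22624} = \left(-15687 + 43378\right) \frac{1}{22624} = 27691 \cdot \frac{1}{22624} = \frac{27691}{22624}$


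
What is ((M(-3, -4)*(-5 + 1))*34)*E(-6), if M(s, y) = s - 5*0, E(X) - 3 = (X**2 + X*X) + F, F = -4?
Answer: 28968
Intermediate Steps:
E(X) = -1 + 2*X**2 (E(X) = 3 + ((X**2 + X*X) - 4) = 3 + ((X**2 + X**2) - 4) = 3 + (2*X**2 - 4) = 3 + (-4 + 2*X**2) = -1 + 2*X**2)
M(s, y) = s (M(s, y) = s + 0 = s)
((M(-3, -4)*(-5 + 1))*34)*E(-6) = (-3*(-5 + 1)*34)*(-1 + 2*(-6)**2) = (-3*(-4)*34)*(-1 + 2*36) = (12*34)*(-1 + 72) = 408*71 = 28968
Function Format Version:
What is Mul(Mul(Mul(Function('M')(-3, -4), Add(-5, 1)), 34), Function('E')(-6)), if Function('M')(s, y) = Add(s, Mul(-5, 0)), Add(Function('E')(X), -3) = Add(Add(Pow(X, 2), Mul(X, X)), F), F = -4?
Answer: 28968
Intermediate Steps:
Function('E')(X) = Add(-1, Mul(2, Pow(X, 2))) (Function('E')(X) = Add(3, Add(Add(Pow(X, 2), Mul(X, X)), -4)) = Add(3, Add(Add(Pow(X, 2), Pow(X, 2)), -4)) = Add(3, Add(Mul(2, Pow(X, 2)), -4)) = Add(3, Add(-4, Mul(2, Pow(X, 2)))) = Add(-1, Mul(2, Pow(X, 2))))
Function('M')(s, y) = s (Function('M')(s, y) = Add(s, 0) = s)
Mul(Mul(Mul(Function('M')(-3, -4), Add(-5, 1)), 34), Function('E')(-6)) = Mul(Mul(Mul(-3, Add(-5, 1)), 34), Add(-1, Mul(2, Pow(-6, 2)))) = Mul(Mul(Mul(-3, -4), 34), Add(-1, Mul(2, 36))) = Mul(Mul(12, 34), Add(-1, 72)) = Mul(408, 71) = 28968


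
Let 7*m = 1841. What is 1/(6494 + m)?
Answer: 1/6757 ≈ 0.00014799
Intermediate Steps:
m = 263 (m = (⅐)*1841 = 263)
1/(6494 + m) = 1/(6494 + 263) = 1/6757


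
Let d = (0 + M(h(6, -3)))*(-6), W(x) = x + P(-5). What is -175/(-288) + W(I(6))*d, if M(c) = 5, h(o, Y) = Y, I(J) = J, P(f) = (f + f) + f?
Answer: 77935/288 ≈ 270.61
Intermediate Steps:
P(f) = 3*f (P(f) = 2*f + f = 3*f)
W(x) = -15 + x (W(x) = x + 3*(-5) = x - 15 = -15 + x)
d = -30 (d = (0 + 5)*(-6) = 5*(-6) = -30)
-175/(-288) + W(I(6))*d = -175/(-288) + (-15 + 6)*(-30) = -175*(-1/288) - 9*(-30) = 175/288 + 270 = 77935/288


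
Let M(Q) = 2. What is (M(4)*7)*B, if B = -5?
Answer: -70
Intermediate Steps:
(M(4)*7)*B = (2*7)*(-5) = 14*(-5) = -70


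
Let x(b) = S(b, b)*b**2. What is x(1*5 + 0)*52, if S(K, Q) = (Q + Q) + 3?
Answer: 16900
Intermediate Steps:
S(K, Q) = 3 + 2*Q (S(K, Q) = 2*Q + 3 = 3 + 2*Q)
x(b) = b**2*(3 + 2*b) (x(b) = (3 + 2*b)*b**2 = b**2*(3 + 2*b))
x(1*5 + 0)*52 = ((1*5 + 0)**2*(3 + 2*(1*5 + 0)))*52 = ((5 + 0)**2*(3 + 2*(5 + 0)))*52 = (5**2*(3 + 2*5))*52 = (25*(3 + 10))*52 = (25*13)*52 = 325*52 = 16900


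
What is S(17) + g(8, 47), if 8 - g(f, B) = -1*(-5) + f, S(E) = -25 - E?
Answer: -47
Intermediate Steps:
g(f, B) = 3 - f (g(f, B) = 8 - (-1*(-5) + f) = 8 - (5 + f) = 8 + (-5 - f) = 3 - f)
S(17) + g(8, 47) = (-25 - 1*17) + (3 - 1*8) = (-25 - 17) + (3 - 8) = -42 - 5 = -47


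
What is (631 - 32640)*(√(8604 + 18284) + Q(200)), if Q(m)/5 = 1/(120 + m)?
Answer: -32009/64 - 64018*√6722 ≈ -5.2492e+6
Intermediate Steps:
Q(m) = 5/(120 + m)
(631 - 32640)*(√(8604 + 18284) + Q(200)) = (631 - 32640)*(√(8604 + 18284) + 5/(120 + 200)) = -32009*(√26888 + 5/320) = -32009*(2*√6722 + 5*(1/320)) = -32009*(2*√6722 + 1/64) = -32009*(1/64 + 2*√6722) = -32009/64 - 64018*√6722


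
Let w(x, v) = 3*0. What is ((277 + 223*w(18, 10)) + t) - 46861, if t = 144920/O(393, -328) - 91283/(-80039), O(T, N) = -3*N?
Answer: -457148889154/9844797 ≈ -46436.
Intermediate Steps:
w(x, v) = 0
t = 1461134294/9844797 (t = 144920/((-3*(-328))) - 91283/(-80039) = 144920/984 - 91283*(-1/80039) = 144920*(1/984) + 91283/80039 = 18115/123 + 91283/80039 = 1461134294/9844797 ≈ 148.42)
((277 + 223*w(18, 10)) + t) - 46861 = ((277 + 223*0) + 1461134294/9844797) - 46861 = ((277 + 0) + 1461134294/9844797) - 46861 = (277 + 1461134294/9844797) - 46861 = 4188143063/9844797 - 46861 = -457148889154/9844797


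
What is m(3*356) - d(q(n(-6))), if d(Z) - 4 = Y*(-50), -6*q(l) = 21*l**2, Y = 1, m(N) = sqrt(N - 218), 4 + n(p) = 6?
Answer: 46 + 5*sqrt(34) ≈ 75.155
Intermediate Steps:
n(p) = 2 (n(p) = -4 + 6 = 2)
m(N) = sqrt(-218 + N)
q(l) = -7*l**2/2
d(Z) = -46 (d(Z) = 4 + 1*(-50) = 4 - 50 = -46)
m(3*356) - d(q(n(-6))) = sqrt(-218 + 3*356) - 1*(-46) = sqrt(-218 + 1068) + 46 = sqrt(850) + 46 = 5*sqrt(34) + 46 = 46 + 5*sqrt(34)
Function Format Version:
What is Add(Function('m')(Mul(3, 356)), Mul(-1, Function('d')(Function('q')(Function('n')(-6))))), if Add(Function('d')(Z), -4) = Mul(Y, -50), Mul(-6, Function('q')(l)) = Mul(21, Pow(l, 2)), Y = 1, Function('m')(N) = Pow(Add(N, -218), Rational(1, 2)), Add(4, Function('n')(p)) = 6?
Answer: Add(46, Mul(5, Pow(34, Rational(1, 2)))) ≈ 75.155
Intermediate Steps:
Function('n')(p) = 2 (Function('n')(p) = Add(-4, 6) = 2)
Function('m')(N) = Pow(Add(-218, N), Rational(1, 2))
Function('q')(l) = Mul(Rational(-7, 2), Pow(l, 2)) (Function('q')(l) = Mul(Rational(-1, 6), Mul(21, Pow(l, 2))) = Mul(Rational(-7, 2), Pow(l, 2)))
Function('d')(Z) = -46 (Function('d')(Z) = Add(4, Mul(1, -50)) = Add(4, -50) = -46)
Add(Function('m')(Mul(3, 356)), Mul(-1, Function('d')(Function('q')(Function('n')(-6))))) = Add(Pow(Add(-218, Mul(3, 356)), Rational(1, 2)), Mul(-1, -46)) = Add(Pow(Add(-218, 1068), Rational(1, 2)), 46) = Add(Pow(850, Rational(1, 2)), 46) = Add(Mul(5, Pow(34, Rational(1, 2))), 46) = Add(46, Mul(5, Pow(34, Rational(1, 2))))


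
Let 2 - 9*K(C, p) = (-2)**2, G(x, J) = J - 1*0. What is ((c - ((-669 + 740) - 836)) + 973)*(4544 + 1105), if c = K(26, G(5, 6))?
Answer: 29450120/3 ≈ 9.8167e+6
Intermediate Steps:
G(x, J) = J (G(x, J) = J + 0 = J)
K(C, p) = -2/9 (K(C, p) = 2/9 - 1/9*(-2)**2 = 2/9 - 1/9*4 = 2/9 - 4/9 = -2/9)
c = -2/9 ≈ -0.22222
((c - ((-669 + 740) - 836)) + 973)*(4544 + 1105) = ((-2/9 - ((-669 + 740) - 836)) + 973)*(4544 + 1105) = ((-2/9 - (71 - 836)) + 973)*5649 = ((-2/9 - 1*(-765)) + 973)*5649 = ((-2/9 + 765) + 973)*5649 = (6883/9 + 973)*5649 = (15640/9)*5649 = 29450120/3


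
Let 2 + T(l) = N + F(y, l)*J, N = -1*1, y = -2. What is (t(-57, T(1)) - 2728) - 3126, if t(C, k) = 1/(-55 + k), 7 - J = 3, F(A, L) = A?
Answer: -386365/66 ≈ -5854.0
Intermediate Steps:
J = 4 (J = 7 - 1*3 = 7 - 3 = 4)
N = -1
T(l) = -11 (T(l) = -2 + (-1 - 2*4) = -2 + (-1 - 8) = -2 - 9 = -11)
(t(-57, T(1)) - 2728) - 3126 = (1/(-55 - 11) - 2728) - 3126 = (1/(-66) - 2728) - 3126 = (-1/66 - 2728) - 3126 = -180049/66 - 3126 = -386365/66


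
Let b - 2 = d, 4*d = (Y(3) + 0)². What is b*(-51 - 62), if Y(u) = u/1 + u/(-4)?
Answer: -23617/64 ≈ -369.02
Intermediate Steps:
Y(u) = 3*u/4 (Y(u) = u*1 + u*(-¼) = u - u/4 = 3*u/4)
d = 81/64 (d = ((¾)*3 + 0)²/4 = (9/4 + 0)²/4 = (9/4)²/4 = (¼)*(81/16) = 81/64 ≈ 1.2656)
b = 209/64 (b = 2 + 81/64 = 209/64 ≈ 3.2656)
b*(-51 - 62) = 209*(-51 - 62)/64 = (209/64)*(-113) = -23617/64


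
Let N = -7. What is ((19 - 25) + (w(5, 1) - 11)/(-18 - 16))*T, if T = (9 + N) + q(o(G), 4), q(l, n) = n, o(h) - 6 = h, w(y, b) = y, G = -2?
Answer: -594/17 ≈ -34.941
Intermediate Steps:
o(h) = 6 + h
T = 6 (T = (9 - 7) + 4 = 2 + 4 = 6)
((19 - 25) + (w(5, 1) - 11)/(-18 - 16))*T = ((19 - 25) + (5 - 11)/(-18 - 16))*6 = (-6 - 6/(-34))*6 = (-6 - 6*(-1/34))*6 = (-6 + 3/17)*6 = -99/17*6 = -594/17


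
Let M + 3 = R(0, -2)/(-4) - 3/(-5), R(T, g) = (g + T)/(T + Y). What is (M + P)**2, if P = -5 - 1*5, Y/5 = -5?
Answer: 385641/2500 ≈ 154.26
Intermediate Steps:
Y = -25 (Y = 5*(-5) = -25)
R(T, g) = (T + g)/(-25 + T) (R(T, g) = (g + T)/(T - 25) = (T + g)/(-25 + T))
P = -10 (P = -5 - 5 = -10)
M = -121/50 (M = -3 + (((0 - 2)/(-25 + 0))/(-4) - 3/(-5)) = -3 + ((-2/(-25))*(-1/4) - 3*(-1/5)) = -3 + (-1/25*(-2)*(-1/4) + 3/5) = -3 + ((2/25)*(-1/4) + 3/5) = -3 + (-1/50 + 3/5) = -3 + 29/50 = -121/50 ≈ -2.4200)
(M + P)**2 = (-121/50 - 10)**2 = (-621/50)**2 = 385641/2500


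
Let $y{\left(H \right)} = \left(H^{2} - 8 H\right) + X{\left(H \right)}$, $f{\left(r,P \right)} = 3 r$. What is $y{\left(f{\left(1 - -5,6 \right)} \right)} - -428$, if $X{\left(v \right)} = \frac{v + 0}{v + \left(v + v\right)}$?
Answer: $\frac{1825}{3} \approx 608.33$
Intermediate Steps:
$X{\left(v \right)} = \frac{1}{3}$ ($X{\left(v \right)} = \frac{v}{v + 2 v} = \frac{v}{3 v} = v \frac{1}{3 v} = \frac{1}{3}$)
$y{\left(H \right)} = \frac{1}{3} + H^{2} - 8 H$ ($y{\left(H \right)} = \left(H^{2} - 8 H\right) + \frac{1}{3} = \frac{1}{3} + H^{2} - 8 H$)
$y{\left(f{\left(1 - -5,6 \right)} \right)} - -428 = \left(\frac{1}{3} + \left(3 \left(1 - -5\right)\right)^{2} - 8 \cdot 3 \left(1 - -5\right)\right) - -428 = \left(\frac{1}{3} + \left(3 \left(1 + 5\right)\right)^{2} - 8 \cdot 3 \left(1 + 5\right)\right) + 428 = \left(\frac{1}{3} + \left(3 \cdot 6\right)^{2} - 8 \cdot 3 \cdot 6\right) + 428 = \left(\frac{1}{3} + 18^{2} - 144\right) + 428 = \left(\frac{1}{3} + 324 - 144\right) + 428 = \frac{541}{3} + 428 = \frac{1825}{3}$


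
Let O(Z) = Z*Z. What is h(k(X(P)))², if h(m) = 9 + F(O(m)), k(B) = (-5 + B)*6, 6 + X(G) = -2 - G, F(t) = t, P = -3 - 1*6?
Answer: 342225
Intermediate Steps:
P = -9 (P = -3 - 6 = -9)
O(Z) = Z²
X(G) = -8 - G (X(G) = -6 + (-2 - G) = -8 - G)
k(B) = -30 + 6*B
h(m) = 9 + m²
h(k(X(P)))² = (9 + (-30 + 6*(-8 - 1*(-9)))²)² = (9 + (-30 + 6*(-8 + 9))²)² = (9 + (-30 + 6*1)²)² = (9 + (-30 + 6)²)² = (9 + (-24)²)² = (9 + 576)² = 585² = 342225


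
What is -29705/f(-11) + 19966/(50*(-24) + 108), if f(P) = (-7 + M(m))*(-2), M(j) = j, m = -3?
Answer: -1641859/1092 ≈ -1503.5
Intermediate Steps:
f(P) = 20 (f(P) = (-7 - 3)*(-2) = -10*(-2) = 20)
-29705/f(-11) + 19966/(50*(-24) + 108) = -29705/20 + 19966/(50*(-24) + 108) = -29705*1/20 + 19966/(-1200 + 108) = -5941/4 + 19966/(-1092) = -5941/4 + 19966*(-1/1092) = -5941/4 - 9983/546 = -1641859/1092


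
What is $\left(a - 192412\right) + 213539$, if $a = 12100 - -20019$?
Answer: $53246$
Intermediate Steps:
$a = 32119$ ($a = 12100 + 20019 = 32119$)
$\left(a - 192412\right) + 213539 = \left(32119 - 192412\right) + 213539 = -160293 + 213539 = 53246$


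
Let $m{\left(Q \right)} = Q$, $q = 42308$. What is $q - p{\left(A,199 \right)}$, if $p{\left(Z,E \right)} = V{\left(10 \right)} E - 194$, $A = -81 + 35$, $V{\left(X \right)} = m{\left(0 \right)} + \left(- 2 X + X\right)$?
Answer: $44492$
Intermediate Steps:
$V{\left(X \right)} = - X$ ($V{\left(X \right)} = 0 + \left(- 2 X + X\right) = 0 - X = - X$)
$A = -46$
$p{\left(Z,E \right)} = -194 - 10 E$ ($p{\left(Z,E \right)} = \left(-1\right) 10 E - 194 = - 10 E - 194 = -194 - 10 E$)
$q - p{\left(A,199 \right)} = 42308 - \left(-194 - 1990\right) = 42308 - -2184 = 42308 + 2184 = 44492$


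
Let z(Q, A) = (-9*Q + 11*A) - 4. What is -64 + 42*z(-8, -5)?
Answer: 482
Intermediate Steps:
z(Q, A) = -4 - 9*Q + 11*A
-64 + 42*z(-8, -5) = -64 + 42*(-4 - 9*(-8) + 11*(-5)) = -64 + 42*(-4 + 72 - 55) = -64 + 42*13 = -64 + 546 = 482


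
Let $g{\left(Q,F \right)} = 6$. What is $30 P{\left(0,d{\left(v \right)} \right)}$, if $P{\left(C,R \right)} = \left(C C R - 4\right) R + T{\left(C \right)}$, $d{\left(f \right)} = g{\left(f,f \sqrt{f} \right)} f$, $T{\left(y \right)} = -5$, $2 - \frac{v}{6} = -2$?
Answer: $-17430$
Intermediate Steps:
$v = 24$ ($v = 12 - -12 = 12 + 12 = 24$)
$d{\left(f \right)} = 6 f$
$P{\left(C,R \right)} = -5 + R \left(-4 + R C^{2}\right)$ ($P{\left(C,R \right)} = \left(C C R - 4\right) R - 5 = \left(C^{2} R - 4\right) R - 5 = \left(R C^{2} - 4\right) R - 5 = \left(-4 + R C^{2}\right) R - 5 = R \left(-4 + R C^{2}\right) - 5 = -5 + R \left(-4 + R C^{2}\right)$)
$30 P{\left(0,d{\left(v \right)} \right)} = 30 \left(-5 - 4 \cdot 6 \cdot 24 + 0^{2} \left(6 \cdot 24\right)^{2}\right) = 30 \left(-5 - 576 + 0 \cdot 144^{2}\right) = 30 \left(-5 - 576 + 0 \cdot 20736\right) = 30 \left(-5 - 576 + 0\right) = 30 \left(-581\right) = -17430$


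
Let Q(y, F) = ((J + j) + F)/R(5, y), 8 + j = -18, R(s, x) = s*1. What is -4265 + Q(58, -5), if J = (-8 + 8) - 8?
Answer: -21364/5 ≈ -4272.8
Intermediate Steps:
R(s, x) = s
j = -26 (j = -8 - 18 = -26)
J = -8 (J = 0 - 8 = -8)
Q(y, F) = -34/5 + F/5 (Q(y, F) = ((-8 - 26) + F)/5 = (-34 + F)*(⅕) = -34/5 + F/5)
-4265 + Q(58, -5) = -4265 + (-34/5 + (⅕)*(-5)) = -4265 + (-34/5 - 1) = -4265 - 39/5 = -21364/5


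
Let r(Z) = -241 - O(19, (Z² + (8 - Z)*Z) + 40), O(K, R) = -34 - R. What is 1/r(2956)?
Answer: 1/23481 ≈ 4.2588e-5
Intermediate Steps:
r(Z) = -167 + Z² + Z*(8 - Z) (r(Z) = -241 - (-34 - ((Z² + (8 - Z)*Z) + 40)) = -241 - (-34 - ((Z² + Z*(8 - Z)) + 40)) = -241 - (-34 - (40 + Z² + Z*(8 - Z))) = -241 - (-34 + (-40 - Z² - Z*(8 - Z))) = -241 - (-74 - Z² - Z*(8 - Z)) = -241 + (74 + Z² + Z*(8 - Z)) = -167 + Z² + Z*(8 - Z))
1/r(2956) = 1/(-167 + 8*2956) = 1/(-167 + 23648) = 1/23481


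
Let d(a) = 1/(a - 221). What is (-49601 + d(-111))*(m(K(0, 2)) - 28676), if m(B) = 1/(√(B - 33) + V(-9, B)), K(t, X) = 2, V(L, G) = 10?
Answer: 30930522610509/21746 + 16467533*I*√31/43492 ≈ 1.4224e+9 + 2108.1*I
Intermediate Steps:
d(a) = 1/(-221 + a)
m(B) = 1/(10 + √(-33 + B)) (m(B) = 1/(√(B - 33) + 10) = 1/(√(-33 + B) + 10) = 1/(10 + √(-33 + B)))
(-49601 + d(-111))*(m(K(0, 2)) - 28676) = (-49601 + 1/(-221 - 111))*(1/(10 + √(-33 + 2)) - 28676) = (-49601 + 1/(-332))*(1/(10 + √(-31)) - 28676) = (-49601 - 1/332)*(1/(10 + I*√31) - 28676) = -16467533*(-28676 + 1/(10 + I*√31))/332 = 118055744077/83 - 16467533/(332*(10 + I*√31))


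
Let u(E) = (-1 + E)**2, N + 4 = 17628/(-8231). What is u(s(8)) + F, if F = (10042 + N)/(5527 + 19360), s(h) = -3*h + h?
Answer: 59282780383/204844897 ≈ 289.40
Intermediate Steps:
N = -50552/8231 (N = -4 + 17628/(-8231) = -4 + 17628*(-1/8231) = -4 - 17628/8231 = -50552/8231 ≈ -6.1417)
s(h) = -2*h
F = 82605150/204844897 (F = (10042 - 50552/8231)/(5527 + 19360) = (82605150/8231)/24887 = (82605150/8231)*(1/24887) = 82605150/204844897 ≈ 0.40326)
u(s(8)) + F = (-1 - 2*8)**2 + 82605150/204844897 = (-1 - 16)**2 + 82605150/204844897 = (-17)**2 + 82605150/204844897 = 289 + 82605150/204844897 = 59282780383/204844897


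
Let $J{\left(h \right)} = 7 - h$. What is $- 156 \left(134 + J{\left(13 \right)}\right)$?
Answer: $-19968$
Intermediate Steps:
$- 156 \left(134 + J{\left(13 \right)}\right) = - 156 \left(134 + \left(7 - 13\right)\right) = - 156 \left(134 - 6\right) = \left(-156\right) 128 = -19968$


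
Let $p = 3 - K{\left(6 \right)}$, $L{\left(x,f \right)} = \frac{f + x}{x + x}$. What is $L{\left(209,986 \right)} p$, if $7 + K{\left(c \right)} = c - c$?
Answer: $\frac{5975}{209} \approx 28.589$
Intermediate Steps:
$K{\left(c \right)} = -7$ ($K{\left(c \right)} = -7 + \left(c - c\right) = -7 + 0 = -7$)
$L{\left(x,f \right)} = \frac{f + x}{2 x}$
$p = 10$ ($p = 3 - -7 = 3 + 7 = 10$)
$L{\left(209,986 \right)} p = \frac{986 + 209}{2 \cdot 209} \cdot 10 = \frac{1}{2} \cdot \frac{1}{209} \cdot 1195 \cdot 10 = \frac{1195}{418} \cdot 10 = \frac{5975}{209}$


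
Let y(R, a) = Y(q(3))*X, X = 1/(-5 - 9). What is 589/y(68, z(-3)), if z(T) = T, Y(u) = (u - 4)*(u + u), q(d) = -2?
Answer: -4123/12 ≈ -343.58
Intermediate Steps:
X = -1/14 (X = 1/(-14) = -1/14 ≈ -0.071429)
Y(u) = 2*u*(-4 + u) (Y(u) = (-4 + u)*(2*u) = 2*u*(-4 + u))
y(R, a) = -12/7 (y(R, a) = (2*(-2)*(-4 - 2))*(-1/14) = (2*(-2)*(-6))*(-1/14) = 24*(-1/14) = -12/7)
589/y(68, z(-3)) = 589/(-12/7) = 589*(-7/12) = -4123/12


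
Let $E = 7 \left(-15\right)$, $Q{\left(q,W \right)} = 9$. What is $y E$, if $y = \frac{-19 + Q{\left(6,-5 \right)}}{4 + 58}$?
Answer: $\frac{525}{31} \approx 16.935$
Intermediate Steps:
$E = -105$
$y = - \frac{5}{31}$ ($y = \frac{-19 + 9}{4 + 58} = - \frac{10}{62} = \left(-10\right) \frac{1}{62} = - \frac{5}{31} \approx -0.16129$)
$y E = \left(- \frac{5}{31}\right) \left(-105\right) = \frac{525}{31}$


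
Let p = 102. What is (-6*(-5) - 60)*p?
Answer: -3060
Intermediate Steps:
(-6*(-5) - 60)*p = (-6*(-5) - 60)*102 = (30 - 60)*102 = -30*102 = -3060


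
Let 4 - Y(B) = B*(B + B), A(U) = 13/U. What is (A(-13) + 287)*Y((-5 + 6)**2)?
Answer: 572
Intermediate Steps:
Y(B) = 4 - 2*B**2 (Y(B) = 4 - B*(B + B) = 4 - B*2*B = 4 - 2*B**2)
(A(-13) + 287)*Y((-5 + 6)**2) = (13/(-13) + 287)*(4 - 2*(-5 + 6)**4) = (13*(-1/13) + 287)*(4 - 2*(1**2)**2) = (-1 + 287)*(4 - 2*1**2) = 286*(4 - 2*1) = 286*(4 - 2) = 286*2 = 572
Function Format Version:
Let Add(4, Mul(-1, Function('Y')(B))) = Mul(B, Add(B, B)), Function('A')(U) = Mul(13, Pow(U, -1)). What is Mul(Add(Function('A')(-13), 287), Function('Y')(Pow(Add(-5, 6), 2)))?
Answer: 572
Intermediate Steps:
Function('Y')(B) = Add(4, Mul(-2, Pow(B, 2))) (Function('Y')(B) = Add(4, Mul(-1, Mul(B, Add(B, B)))) = Add(4, Mul(-1, Mul(B, Mul(2, B)))) = Add(4, Mul(-1, Mul(2, Pow(B, 2)))) = Add(4, Mul(-2, Pow(B, 2))))
Mul(Add(Function('A')(-13), 287), Function('Y')(Pow(Add(-5, 6), 2))) = Mul(Add(Mul(13, Pow(-13, -1)), 287), Add(4, Mul(-2, Pow(Pow(Add(-5, 6), 2), 2)))) = Mul(Add(Mul(13, Rational(-1, 13)), 287), Add(4, Mul(-2, Pow(Pow(1, 2), 2)))) = Mul(Add(-1, 287), Add(4, Mul(-2, Pow(1, 2)))) = Mul(286, Add(4, Mul(-2, 1))) = Mul(286, Add(4, -2)) = Mul(286, 2) = 572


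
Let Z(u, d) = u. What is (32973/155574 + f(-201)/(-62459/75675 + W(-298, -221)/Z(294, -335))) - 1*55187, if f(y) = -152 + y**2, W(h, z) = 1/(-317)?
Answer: -387408662853218935/3726816500826 ≈ -1.0395e+5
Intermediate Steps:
W(h, z) = -1/317
(32973/155574 + f(-201)/(-62459/75675 + W(-298, -221)/Z(294, -335))) - 1*55187 = (32973/155574 + (-152 + (-201)**2)/(-62459/75675 - 1/317/294)) - 1*55187 = (32973*(1/155574) + (-152 + 40401)/(-62459*1/75675 - 1/317*1/294)) - 55187 = (10991/51858 + 40249/(-62459/75675 - 1/93198)) - 55187 = (10991/51858 + 40249/(-646792173/783639850)) - 55187 = (10991/51858 + 40249*(-783639850/646792173)) - 55187 = (10991/51858 - 31540720322650/646792173) - 55187 = -181736840622134473/3726816500826 - 55187 = -387408662853218935/3726816500826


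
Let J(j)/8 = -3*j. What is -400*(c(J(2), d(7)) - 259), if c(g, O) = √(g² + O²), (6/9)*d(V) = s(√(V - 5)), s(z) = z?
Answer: 103600 - 1800*√114 ≈ 84381.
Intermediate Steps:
J(j) = -24*j (J(j) = 8*(-3*j) = -24*j)
d(V) = 3*√(-5 + V)/2 (d(V) = 3*√(V - 5)/2 = 3*√(-5 + V)/2)
c(g, O) = √(O² + g²)
-400*(c(J(2), d(7)) - 259) = -400*(√((3*√(-5 + 7)/2)² + (-24*2)²) - 259) = -400*(√((3*√2/2)² + (-48)²) - 259) = -400*(√(9/2 + 2304) - 259) = -400*(√(4617/2) - 259) = -400*(9*√114/2 - 259) = -400*(-259 + 9*√114/2) = 103600 - 1800*√114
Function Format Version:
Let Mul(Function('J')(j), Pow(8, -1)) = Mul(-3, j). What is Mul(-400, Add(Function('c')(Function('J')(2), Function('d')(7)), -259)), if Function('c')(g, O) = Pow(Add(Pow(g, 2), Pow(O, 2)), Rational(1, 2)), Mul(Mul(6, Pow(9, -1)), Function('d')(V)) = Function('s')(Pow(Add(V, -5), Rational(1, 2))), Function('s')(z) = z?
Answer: Add(103600, Mul(-1800, Pow(114, Rational(1, 2)))) ≈ 84381.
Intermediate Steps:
Function('J')(j) = Mul(-24, j) (Function('J')(j) = Mul(8, Mul(-3, j)) = Mul(-24, j))
Function('d')(V) = Mul(Rational(3, 2), Pow(Add(-5, V), Rational(1, 2))) (Function('d')(V) = Mul(Rational(3, 2), Pow(Add(V, -5), Rational(1, 2))) = Mul(Rational(3, 2), Pow(Add(-5, V), Rational(1, 2))))
Function('c')(g, O) = Pow(Add(Pow(O, 2), Pow(g, 2)), Rational(1, 2))
Mul(-400, Add(Function('c')(Function('J')(2), Function('d')(7)), -259)) = Mul(-400, Add(Pow(Add(Pow(Mul(Rational(3, 2), Pow(Add(-5, 7), Rational(1, 2))), 2), Pow(Mul(-24, 2), 2)), Rational(1, 2)), -259)) = Mul(-400, Add(Pow(Add(Pow(Mul(Rational(3, 2), Pow(2, Rational(1, 2))), 2), Pow(-48, 2)), Rational(1, 2)), -259)) = Mul(-400, Add(Pow(Add(Rational(9, 2), 2304), Rational(1, 2)), -259)) = Mul(-400, Add(Pow(Rational(4617, 2), Rational(1, 2)), -259)) = Mul(-400, Add(Mul(Rational(9, 2), Pow(114, Rational(1, 2))), -259)) = Mul(-400, Add(-259, Mul(Rational(9, 2), Pow(114, Rational(1, 2))))) = Add(103600, Mul(-1800, Pow(114, Rational(1, 2))))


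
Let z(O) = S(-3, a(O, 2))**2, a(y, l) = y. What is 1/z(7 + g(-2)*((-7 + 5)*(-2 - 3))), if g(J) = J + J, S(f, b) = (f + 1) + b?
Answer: 1/1225 ≈ 0.00081633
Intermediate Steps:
S(f, b) = 1 + b + f (S(f, b) = (1 + f) + b = 1 + b + f)
g(J) = 2*J
z(O) = (-2 + O)**2 (z(O) = (1 + O - 3)**2 = (-2 + O)**2)
1/z(7 + g(-2)*((-7 + 5)*(-2 - 3))) = 1/((-2 + (7 + (2*(-2))*((-7 + 5)*(-2 - 3))))**2) = 1/((-2 + (7 - (-8)*(-5)))**2) = 1/((-2 + (7 - 4*10))**2) = 1/((-2 + (7 - 40))**2) = 1/((-2 - 33)**2) = 1/((-35)**2) = 1/1225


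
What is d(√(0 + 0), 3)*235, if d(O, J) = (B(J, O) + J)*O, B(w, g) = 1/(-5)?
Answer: 0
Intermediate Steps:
B(w, g) = -⅕
d(O, J) = O*(-⅕ + J) (d(O, J) = (-⅕ + J)*O = O*(-⅕ + J))
d(√(0 + 0), 3)*235 = (√(0 + 0)*(-⅕ + 3))*235 = (√0*(14/5))*235 = (0*(14/5))*235 = 0*235 = 0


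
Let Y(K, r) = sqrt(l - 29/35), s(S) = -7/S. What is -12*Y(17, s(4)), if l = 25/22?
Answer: -6*sqrt(182490)/385 ≈ -6.6575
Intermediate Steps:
l = 25/22 (l = 25*(1/22) = 25/22 ≈ 1.1364)
Y(K, r) = sqrt(182490)/770 (Y(K, r) = sqrt(25/22 - 29/35) = sqrt(237/770) = sqrt(182490)/770)
-12*Y(17, s(4)) = -6*sqrt(182490)/385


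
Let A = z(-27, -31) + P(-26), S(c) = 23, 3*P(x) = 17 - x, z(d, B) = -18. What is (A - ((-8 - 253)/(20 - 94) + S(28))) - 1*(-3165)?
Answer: 695927/222 ≈ 3134.8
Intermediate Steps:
P(x) = 17/3 - x/3 (P(x) = (17 - x)/3 = 17/3 - x/3)
A = -11/3 (A = -18 + (17/3 - ⅓*(-26)) = -18 + (17/3 + 26/3) = -18 + 43/3 = -11/3 ≈ -3.6667)
(A - ((-8 - 253)/(20 - 94) + S(28))) - 1*(-3165) = (-11/3 - ((-8 - 253)/(20 - 94) + 23)) - 1*(-3165) = (-11/3 - (-261/(-74) + 23)) + 3165 = (-11/3 - (-261*(-1/74) + 23)) + 3165 = (-11/3 - (261/74 + 23)) + 3165 = (-11/3 - 1*1963/74) + 3165 = (-11/3 - 1963/74) + 3165 = -6703/222 + 3165 = 695927/222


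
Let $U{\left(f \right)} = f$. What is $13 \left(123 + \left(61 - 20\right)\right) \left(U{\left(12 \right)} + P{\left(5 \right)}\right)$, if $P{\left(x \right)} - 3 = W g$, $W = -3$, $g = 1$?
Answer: $25584$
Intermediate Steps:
$P{\left(x \right)} = 0$ ($P{\left(x \right)} = 3 - 3 = 0$)
$13 \left(123 + \left(61 - 20\right)\right) \left(U{\left(12 \right)} + P{\left(5 \right)}\right) = 13 \left(123 + \left(61 - 20\right)\right) \left(12 + 0\right) = 13 \left(123 + \left(61 - 20\right)\right) 12 = 13 \left(123 + 41\right) 12 = 13 \cdot 164 \cdot 12 = 13 \cdot 1968 = 25584$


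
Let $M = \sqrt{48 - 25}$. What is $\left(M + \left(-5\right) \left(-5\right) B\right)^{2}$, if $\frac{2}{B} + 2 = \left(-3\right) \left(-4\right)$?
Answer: $\left(5 + \sqrt{23}\right)^{2} \approx 95.958$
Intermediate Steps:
$B = \frac{1}{5}$ ($B = \frac{2}{-2 - -12} = \frac{2}{-2 + 12} = \frac{2}{10} = 2 \cdot \frac{1}{10} = \frac{1}{5} \approx 0.2$)
$M = \sqrt{23} \approx 4.7958$
$\left(M + \left(-5\right) \left(-5\right) B\right)^{2} = \left(\sqrt{23} + \left(-5\right) \left(-5\right) \frac{1}{5}\right)^{2} = \left(\sqrt{23} + 25 \cdot \frac{1}{5}\right)^{2} = \left(\sqrt{23} + 5\right)^{2} = \left(5 + \sqrt{23}\right)^{2}$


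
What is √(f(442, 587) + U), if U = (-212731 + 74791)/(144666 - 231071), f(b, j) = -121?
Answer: I*√294692893/1571 ≈ 10.927*I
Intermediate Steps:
U = 2508/1571 (U = -137940/(-86405) = -137940*(-1/86405) = 2508/1571 ≈ 1.5964)
√(f(442, 587) + U) = √(-121 + 2508/1571) = √(-187583/1571) = I*√294692893/1571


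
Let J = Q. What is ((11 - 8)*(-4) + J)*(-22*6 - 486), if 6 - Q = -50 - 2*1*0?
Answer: -27192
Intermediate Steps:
Q = 56 (Q = 6 - (-50 - 2*1*0) = 6 - (-50 - 2*0) = 6 - (-50 + 0) = 6 - 1*(-50) = 6 + 50 = 56)
J = 56
((11 - 8)*(-4) + J)*(-22*6 - 486) = ((11 - 8)*(-4) + 56)*(-22*6 - 486) = (3*(-4) + 56)*(-132 - 486) = (-12 + 56)*(-618) = 44*(-618) = -27192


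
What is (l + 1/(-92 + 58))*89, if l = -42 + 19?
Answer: -69687/34 ≈ -2049.6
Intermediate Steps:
l = -23
(l + 1/(-92 + 58))*89 = (-23 + 1/(-92 + 58))*89 = (-23 + 1/(-34))*89 = (-23 - 1/34)*89 = -783/34*89 = -69687/34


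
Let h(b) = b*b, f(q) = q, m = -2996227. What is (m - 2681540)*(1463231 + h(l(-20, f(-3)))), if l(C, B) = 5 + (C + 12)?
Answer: -8307935785080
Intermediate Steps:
l(C, B) = 17 + C (l(C, B) = 5 + (12 + C) = 17 + C)
h(b) = b²
(m - 2681540)*(1463231 + h(l(-20, f(-3)))) = (-2996227 - 2681540)*(1463231 + (17 - 20)²) = -5677767*(1463231 + (-3)²) = -5677767*(1463231 + 9) = -5677767*1463240 = -8307935785080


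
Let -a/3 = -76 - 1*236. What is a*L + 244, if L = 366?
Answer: 342820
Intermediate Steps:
a = 936 (a = -3*(-76 - 1*236) = -3*(-76 - 236) = -3*(-312) = 936)
a*L + 244 = 936*366 + 244 = 342576 + 244 = 342820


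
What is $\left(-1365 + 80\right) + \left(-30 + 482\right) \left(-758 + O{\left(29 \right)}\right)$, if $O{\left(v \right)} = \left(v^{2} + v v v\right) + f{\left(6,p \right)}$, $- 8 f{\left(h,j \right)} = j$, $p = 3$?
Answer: $\frac{22119779}{2} \approx 1.106 \cdot 10^{7}$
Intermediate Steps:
$f{\left(h,j \right)} = - \frac{j}{8}$
$O{\left(v \right)} = - \frac{3}{8} + v^{2} + v^{3}$ ($O{\left(v \right)} = \left(v^{2} + v v v\right) - \frac{3}{8} = \left(v^{2} + v^{2} v\right) - \frac{3}{8} = \left(v^{2} + v^{3}\right) - \frac{3}{8} = - \frac{3}{8} + v^{2} + v^{3}$)
$\left(-1365 + 80\right) + \left(-30 + 482\right) \left(-758 + O{\left(29 \right)}\right) = \left(-1365 + 80\right) + \left(-30 + 482\right) \left(-758 + \left(- \frac{3}{8} + 29^{2} + 29^{3}\right)\right) = -1285 + 452 \left(-758 + \left(- \frac{3}{8} + 841 + 24389\right)\right) = -1285 + 452 \left(-758 + \frac{201837}{8}\right) = -1285 + 452 \cdot \frac{195773}{8} = -1285 + \frac{22122349}{2} = \frac{22119779}{2}$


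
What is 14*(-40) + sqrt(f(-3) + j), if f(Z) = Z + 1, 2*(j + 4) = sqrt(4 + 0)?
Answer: -560 + I*sqrt(5) ≈ -560.0 + 2.2361*I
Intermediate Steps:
j = -3 (j = -4 + sqrt(4 + 0)/2 = -4 + sqrt(4)/2 = -4 + (1/2)*2 = -4 + 1 = -3)
f(Z) = 1 + Z
14*(-40) + sqrt(f(-3) + j) = 14*(-40) + sqrt((1 - 3) - 3) = -560 + sqrt(-2 - 3) = -560 + sqrt(-5) = -560 + I*sqrt(5)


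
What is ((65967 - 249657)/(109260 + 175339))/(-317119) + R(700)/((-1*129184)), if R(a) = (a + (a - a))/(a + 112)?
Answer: -142557208835/30737580103701856 ≈ -4.6379e-6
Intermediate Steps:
R(a) = a/(112 + a) (R(a) = (a + 0)/(112 + a) = a/(112 + a))
((65967 - 249657)/(109260 + 175339))/(-317119) + R(700)/((-1*129184)) = ((65967 - 249657)/(109260 + 175339))/(-317119) + (700/(112 + 700))/((-1*129184)) = -183690/284599*(-1/317119) + (700/812)/(-129184) = -183690*1/284599*(-1/317119) + (700*(1/812))*(-1/129184) = -183690/284599*(-1/317119) + (25/29)*(-1/129184) = 183690/90251750281 - 25/3746336 = -142557208835/30737580103701856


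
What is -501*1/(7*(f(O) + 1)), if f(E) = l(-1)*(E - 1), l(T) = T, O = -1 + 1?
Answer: -501/14 ≈ -35.786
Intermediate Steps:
O = 0
f(E) = 1 - E (f(E) = -(E - 1) = -(-1 + E) = 1 - E)
-501*1/(7*(f(O) + 1)) = -501*1/(7*((1 - 1*0) + 1)) = -501*1/(7*((1 + 0) + 1)) = -501*1/(7*(1 + 1)) = -501/(7*2) = -501/14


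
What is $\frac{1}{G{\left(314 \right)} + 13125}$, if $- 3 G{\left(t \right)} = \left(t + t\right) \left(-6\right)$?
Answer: $\frac{1}{14381} \approx 6.9536 \cdot 10^{-5}$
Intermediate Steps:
$G{\left(t \right)} = 4 t$ ($G{\left(t \right)} = - \frac{\left(t + t\right) \left(-6\right)}{3} = - \frac{2 t \left(-6\right)}{3} = - \frac{\left(-12\right) t}{3} = 4 t$)
$\frac{1}{G{\left(314 \right)} + 13125} = \frac{1}{4 \cdot 314 + 13125} = \frac{1}{1256 + 13125} = \frac{1}{14381}$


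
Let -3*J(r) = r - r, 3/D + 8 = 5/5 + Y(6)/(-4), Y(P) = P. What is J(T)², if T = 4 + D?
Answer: 0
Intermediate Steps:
D = -6/17 (D = 3/(-8 + (5/5 + 6/(-4))) = 3/(-8 + (5*(⅕) + 6*(-¼))) = 3/(-8 + (1 - 3/2)) = 3/(-8 - ½) = 3/(-17/2) = 3*(-2/17) = -6/17 ≈ -0.35294)
T = 62/17 (T = 4 - 6/17 = 62/17 ≈ 3.6471)
J(r) = 0 (J(r) = -(r - r)/3 = -⅓*0 = 0)
J(T)² = 0² = 0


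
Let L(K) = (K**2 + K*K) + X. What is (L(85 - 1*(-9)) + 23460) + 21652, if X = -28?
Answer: 62756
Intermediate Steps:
L(K) = -28 + 2*K**2 (L(K) = (K**2 + K*K) - 28 = (K**2 + K**2) - 28 = 2*K**2 - 28 = -28 + 2*K**2)
(L(85 - 1*(-9)) + 23460) + 21652 = ((-28 + 2*(85 - 1*(-9))**2) + 23460) + 21652 = ((-28 + 2*(85 + 9)**2) + 23460) + 21652 = ((-28 + 2*94**2) + 23460) + 21652 = ((-28 + 2*8836) + 23460) + 21652 = ((-28 + 17672) + 23460) + 21652 = (17644 + 23460) + 21652 = 41104 + 21652 = 62756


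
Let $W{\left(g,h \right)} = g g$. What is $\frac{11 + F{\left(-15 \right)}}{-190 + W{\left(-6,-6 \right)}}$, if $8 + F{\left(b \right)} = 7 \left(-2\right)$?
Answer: $\frac{1}{14} \approx 0.071429$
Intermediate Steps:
$F{\left(b \right)} = -22$ ($F{\left(b \right)} = -8 + 7 \left(-2\right) = -8 - 14 = -22$)
$W{\left(g,h \right)} = g^{2}$
$\frac{11 + F{\left(-15 \right)}}{-190 + W{\left(-6,-6 \right)}} = \frac{11 - 22}{-190 + \left(-6\right)^{2}} = - \frac{11}{-190 + 36} = - \frac{11}{-154} = \left(-11\right) \left(- \frac{1}{154}\right) = \frac{1}{14}$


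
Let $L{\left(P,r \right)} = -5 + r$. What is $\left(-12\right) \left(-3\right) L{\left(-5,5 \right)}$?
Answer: $0$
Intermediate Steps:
$\left(-12\right) \left(-3\right) L{\left(-5,5 \right)} = \left(-12\right) \left(-3\right) \left(-5 + 5\right) = 36 \cdot 0 = 0$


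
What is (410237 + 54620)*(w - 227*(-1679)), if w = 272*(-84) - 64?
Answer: 166521539397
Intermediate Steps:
w = -22912 (w = -22848 - 64 = -22912)
(410237 + 54620)*(w - 227*(-1679)) = (410237 + 54620)*(-22912 - 227*(-1679)) = 464857*(-22912 + 381133) = 464857*358221 = 166521539397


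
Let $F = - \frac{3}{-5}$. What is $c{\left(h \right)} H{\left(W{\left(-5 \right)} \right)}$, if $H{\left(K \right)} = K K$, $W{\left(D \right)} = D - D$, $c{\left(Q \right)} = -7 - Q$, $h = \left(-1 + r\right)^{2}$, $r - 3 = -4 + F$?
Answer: $0$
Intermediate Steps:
$F = \frac{3}{5}$ ($F = \left(-3\right) \left(- \frac{1}{5}\right) = \frac{3}{5} \approx 0.6$)
$r = - \frac{2}{5}$ ($r = 3 + \left(-4 + \frac{3}{5}\right) = 3 - \frac{17}{5} = - \frac{2}{5} \approx -0.4$)
$h = \frac{49}{25}$ ($h = \left(-1 - \frac{2}{5}\right)^{2} = \left(- \frac{7}{5}\right)^{2} = \frac{49}{25} \approx 1.96$)
$W{\left(D \right)} = 0$
$H{\left(K \right)} = K^{2}$
$c{\left(h \right)} H{\left(W{\left(-5 \right)} \right)} = \left(-7 - \frac{49}{25}\right) 0^{2} = \left(-7 - \frac{49}{25}\right) 0 = \left(- \frac{224}{25}\right) 0 = 0$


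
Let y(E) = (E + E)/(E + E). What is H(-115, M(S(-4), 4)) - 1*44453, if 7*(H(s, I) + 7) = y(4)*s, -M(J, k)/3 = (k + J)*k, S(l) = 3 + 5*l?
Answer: -311335/7 ≈ -44476.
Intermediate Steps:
y(E) = 1 (y(E) = (2*E)/((2*E)) = (2*E)*(1/(2*E)) = 1)
M(J, k) = -3*k*(J + k) (M(J, k) = -3*(k + J)*k = -3*(J + k)*k = -3*k*(J + k))
H(s, I) = -7 + s/7 (H(s, I) = -7 + (1*s)/7 = -7 + s/7)
H(-115, M(S(-4), 4)) - 1*44453 = (-7 + (1/7)*(-115)) - 1*44453 = (-7 - 115/7) - 44453 = -164/7 - 44453 = -311335/7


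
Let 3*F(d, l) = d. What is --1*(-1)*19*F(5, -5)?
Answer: -95/3 ≈ -31.667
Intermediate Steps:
F(d, l) = d/3
--1*(-1)*19*F(5, -5) = --1*(-1)*19*(⅓)*5 = -1*19*5/3 = -19*5/3 = -1*95/3 = -95/3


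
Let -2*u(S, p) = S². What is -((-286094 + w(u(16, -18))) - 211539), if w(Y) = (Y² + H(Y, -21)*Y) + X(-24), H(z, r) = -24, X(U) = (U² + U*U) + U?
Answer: 477049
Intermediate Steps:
u(S, p) = -S²/2
X(U) = U + 2*U² (X(U) = (U² + U²) + U = 2*U² + U = U + 2*U²)
w(Y) = 1128 + Y² - 24*Y (w(Y) = (Y² - 24*Y) - 24*(1 + 2*(-24)) = (Y² - 24*Y) - 24*(1 - 48) = (Y² - 24*Y) - 24*(-47) = (Y² - 24*Y) + 1128 = 1128 + Y² - 24*Y)
-((-286094 + w(u(16, -18))) - 211539) = -((-286094 + (1128 + (-½*16²)² - (-12)*16²)) - 211539) = -((-286094 + (1128 + (-½*256)² - (-12)*256)) - 211539) = -((-286094 + (1128 + (-128)² - 24*(-128))) - 211539) = -((-286094 + (1128 + 16384 + 3072)) - 211539) = -((-286094 + 20584) - 211539) = -(-265510 - 211539) = -1*(-477049) = 477049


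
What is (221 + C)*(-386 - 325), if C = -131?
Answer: -63990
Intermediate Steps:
(221 + C)*(-386 - 325) = (221 - 131)*(-386 - 325) = 90*(-711) = -63990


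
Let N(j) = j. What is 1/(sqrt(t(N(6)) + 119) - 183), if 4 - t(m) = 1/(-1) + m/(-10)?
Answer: -915/166822 - sqrt(3115)/166822 ≈ -0.0058194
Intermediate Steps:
t(m) = 5 + m/10 (t(m) = 4 - (1/(-1) + m/(-10)) = 4 - (1*(-1) + m*(-1/10)) = 4 - (-1 - m/10) = 4 + (1 + m/10) = 5 + m/10)
1/(sqrt(t(N(6)) + 119) - 183) = 1/(sqrt((5 + (1/10)*6) + 119) - 183) = 1/(sqrt((5 + 3/5) + 119) - 183) = 1/(sqrt(28/5 + 119) - 183) = 1/(sqrt(623/5) - 183) = 1/(sqrt(3115)/5 - 183) = 1/(-183 + sqrt(3115)/5)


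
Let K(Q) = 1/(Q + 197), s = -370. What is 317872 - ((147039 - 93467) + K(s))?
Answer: 45723901/173 ≈ 2.6430e+5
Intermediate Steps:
K(Q) = 1/(197 + Q)
317872 - ((147039 - 93467) + K(s)) = 317872 - ((147039 - 93467) + 1/(197 - 370)) = 317872 - (53572 + 1/(-173)) = 317872 - (53572 - 1/173) = 317872 - 1*9267955/173 = 317872 - 9267955/173 = 45723901/173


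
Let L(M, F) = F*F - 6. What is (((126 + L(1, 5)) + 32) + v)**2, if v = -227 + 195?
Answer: 21025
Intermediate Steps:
L(M, F) = -6 + F**2 (L(M, F) = F**2 - 6 = -6 + F**2)
v = -32
(((126 + L(1, 5)) + 32) + v)**2 = (((126 + (-6 + 5**2)) + 32) - 32)**2 = (((126 + (-6 + 25)) + 32) - 32)**2 = (((126 + 19) + 32) - 32)**2 = ((145 + 32) - 32)**2 = (177 - 32)**2 = 145**2 = 21025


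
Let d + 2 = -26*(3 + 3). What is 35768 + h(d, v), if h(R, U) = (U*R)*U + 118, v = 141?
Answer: -3105312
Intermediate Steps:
d = -158 (d = -2 - 26*(3 + 3) = -2 - 26*6 = -2 - 156 = -158)
h(R, U) = 118 + R*U² (h(R, U) = (R*U)*U + 118 = R*U² + 118 = 118 + R*U²)
35768 + h(d, v) = 35768 + (118 - 158*141²) = 35768 + (118 - 158*19881) = 35768 + (118 - 3141198) = 35768 - 3141080 = -3105312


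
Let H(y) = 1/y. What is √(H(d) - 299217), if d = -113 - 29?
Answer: I*√6033411730/142 ≈ 547.01*I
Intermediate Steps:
d = -142
√(H(d) - 299217) = √(1/(-142) - 299217) = √(-1/142 - 299217) = √(-42488815/142) = I*√6033411730/142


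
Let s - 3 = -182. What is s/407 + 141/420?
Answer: -5931/56980 ≈ -0.10409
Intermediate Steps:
s = -179 (s = 3 - 182 = -179)
s/407 + 141/420 = -179/407 + 141/420 = -179*1/407 + 141*(1/420) = -179/407 + 47/140 = -5931/56980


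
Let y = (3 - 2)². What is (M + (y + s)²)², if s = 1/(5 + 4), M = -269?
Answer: 470412721/6561 ≈ 71698.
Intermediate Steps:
s = ⅑ (s = 1/9 = ⅑ ≈ 0.11111)
y = 1 (y = 1² = 1)
(M + (y + s)²)² = (-269 + (1 + ⅑)²)² = (-269 + (10/9)²)² = (-269 + 100/81)² = (-21689/81)² = 470412721/6561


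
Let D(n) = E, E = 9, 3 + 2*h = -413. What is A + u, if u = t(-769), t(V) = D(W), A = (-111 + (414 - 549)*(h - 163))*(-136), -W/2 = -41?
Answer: -6796455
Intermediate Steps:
h = -208 (h = -3/2 + (1/2)*(-413) = -3/2 - 413/2 = -208)
W = 82 (W = -2*(-41) = 82)
D(n) = 9
A = -6796464 (A = (-111 + (414 - 549)*(-208 - 163))*(-136) = (-111 - 135*(-371))*(-136) = (-111 + 50085)*(-136) = 49974*(-136) = -6796464)
t(V) = 9
u = 9
A + u = -6796464 + 9 = -6796455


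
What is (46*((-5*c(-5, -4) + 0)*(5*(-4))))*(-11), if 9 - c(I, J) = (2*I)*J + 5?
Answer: 1821600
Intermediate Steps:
c(I, J) = 4 - 2*I*J (c(I, J) = 9 - ((2*I)*J + 5) = 9 - (2*I*J + 5) = 9 - (5 + 2*I*J) = 9 + (-5 - 2*I*J) = 4 - 2*I*J)
(46*((-5*c(-5, -4) + 0)*(5*(-4))))*(-11) = (46*((-5*(4 - 2*(-5)*(-4)) + 0)*(5*(-4))))*(-11) = (46*((-5*(4 - 40) + 0)*(-20)))*(-11) = (46*((-5*(-36) + 0)*(-20)))*(-11) = (46*((180 + 0)*(-20)))*(-11) = (46*(180*(-20)))*(-11) = (46*(-3600))*(-11) = -165600*(-11) = 1821600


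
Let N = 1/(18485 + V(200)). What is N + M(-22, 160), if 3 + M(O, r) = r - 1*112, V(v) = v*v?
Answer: 2631826/58485 ≈ 45.000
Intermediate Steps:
V(v) = v²
N = 1/58485 (N = 1/(18485 + 200²) = 1/(18485 + 40000) = 1/58485 ≈ 1.7098e-5)
M(O, r) = -115 + r (M(O, r) = -3 + (r - 1*112) = -3 + (r - 112) = -3 + (-112 + r) = -115 + r)
N + M(-22, 160) = 1/58485 + (-115 + 160) = 1/58485 + 45 = 2631826/58485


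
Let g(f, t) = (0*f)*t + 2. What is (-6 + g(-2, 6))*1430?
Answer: -5720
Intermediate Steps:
g(f, t) = 2 (g(f, t) = 0*t + 2 = 0 + 2 = 2)
(-6 + g(-2, 6))*1430 = (-6 + 2)*1430 = -4*1430 = -5720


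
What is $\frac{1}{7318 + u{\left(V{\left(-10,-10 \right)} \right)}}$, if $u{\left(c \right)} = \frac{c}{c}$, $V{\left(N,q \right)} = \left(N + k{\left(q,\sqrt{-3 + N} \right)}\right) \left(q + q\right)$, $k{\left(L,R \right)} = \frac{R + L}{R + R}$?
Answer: $\frac{1}{7319} \approx 0.00013663$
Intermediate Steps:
$k{\left(L,R \right)} = \frac{L + R}{2 R}$
$V{\left(N,q \right)} = 2 q \left(N + \frac{q + \sqrt{-3 + N}}{2 \sqrt{-3 + N}}\right)$ ($V{\left(N,q \right)} = \left(N + \frac{q + \sqrt{-3 + N}}{2 \sqrt{-3 + N}}\right) \left(q + q\right) = \left(N + \frac{q + \sqrt{-3 + N}}{2 \sqrt{-3 + N}}\right) 2 q = 2 q \left(N + \frac{q + \sqrt{-3 + N}}{2 \sqrt{-3 + N}}\right)$)
$u{\left(c \right)} = 1$
$\frac{1}{7318 + u{\left(V{\left(-10,-10 \right)} \right)}} = \frac{1}{7318 + 1} = \frac{1}{7319}$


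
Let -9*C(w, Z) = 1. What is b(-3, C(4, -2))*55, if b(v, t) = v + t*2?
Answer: -1595/9 ≈ -177.22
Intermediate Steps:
C(w, Z) = -1/9 (C(w, Z) = -1/9*1 = -1/9)
b(v, t) = v + 2*t
b(-3, C(4, -2))*55 = (-3 + 2*(-1/9))*55 = (-3 - 2/9)*55 = -29/9*55 = -1595/9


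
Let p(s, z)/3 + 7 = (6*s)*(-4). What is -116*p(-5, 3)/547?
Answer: -39324/547 ≈ -71.890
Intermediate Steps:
p(s, z) = -21 - 72*s (p(s, z) = -21 + 3*((6*s)*(-4)) = -21 + 3*(-24*s) = -21 - 72*s)
-116*p(-5, 3)/547 = -116*(-21 - 72*(-5))/547 = -116*(-21 + 360)*(1/547) = -116*339*(1/547) = -39324*1/547 = -39324/547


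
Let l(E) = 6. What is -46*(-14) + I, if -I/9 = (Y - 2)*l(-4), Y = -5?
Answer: 1022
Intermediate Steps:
I = 378 (I = -9*(-5 - 2)*6 = -(-63)*6 = -9*(-42) = 378)
-46*(-14) + I = -46*(-14) + 378 = 644 + 378 = 1022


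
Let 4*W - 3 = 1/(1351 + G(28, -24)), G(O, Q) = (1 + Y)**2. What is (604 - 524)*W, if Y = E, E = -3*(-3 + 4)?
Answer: 16264/271 ≈ 60.015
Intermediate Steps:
E = -3 (E = -3*1 = -3)
Y = -3
G(O, Q) = 4 (G(O, Q) = (1 - 3)**2 = (-2)**2 = 4)
W = 2033/2710 (W = 3/4 + 1/(4*(1351 + 4)) = 3/4 + (1/4)/1355 = 3/4 + (1/4)*(1/1355) = 3/4 + 1/5420 = 2033/2710 ≈ 0.75018)
(604 - 524)*W = (604 - 524)*(2033/2710) = 80*(2033/2710) = 16264/271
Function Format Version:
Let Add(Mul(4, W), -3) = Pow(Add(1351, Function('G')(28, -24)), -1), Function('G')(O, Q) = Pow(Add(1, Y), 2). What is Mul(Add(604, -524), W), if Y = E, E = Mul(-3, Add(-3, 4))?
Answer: Rational(16264, 271) ≈ 60.015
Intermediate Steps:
E = -3 (E = Mul(-3, 1) = -3)
Y = -3
Function('G')(O, Q) = 4 (Function('G')(O, Q) = Pow(Add(1, -3), 2) = Pow(-2, 2) = 4)
W = Rational(2033, 2710) (W = Add(Rational(3, 4), Mul(Rational(1, 4), Pow(Add(1351, 4), -1))) = Add(Rational(3, 4), Mul(Rational(1, 4), Pow(1355, -1))) = Add(Rational(3, 4), Mul(Rational(1, 4), Rational(1, 1355))) = Add(Rational(3, 4), Rational(1, 5420)) = Rational(2033, 2710) ≈ 0.75018)
Mul(Add(604, -524), W) = Mul(Add(604, -524), Rational(2033, 2710)) = Mul(80, Rational(2033, 2710)) = Rational(16264, 271)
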